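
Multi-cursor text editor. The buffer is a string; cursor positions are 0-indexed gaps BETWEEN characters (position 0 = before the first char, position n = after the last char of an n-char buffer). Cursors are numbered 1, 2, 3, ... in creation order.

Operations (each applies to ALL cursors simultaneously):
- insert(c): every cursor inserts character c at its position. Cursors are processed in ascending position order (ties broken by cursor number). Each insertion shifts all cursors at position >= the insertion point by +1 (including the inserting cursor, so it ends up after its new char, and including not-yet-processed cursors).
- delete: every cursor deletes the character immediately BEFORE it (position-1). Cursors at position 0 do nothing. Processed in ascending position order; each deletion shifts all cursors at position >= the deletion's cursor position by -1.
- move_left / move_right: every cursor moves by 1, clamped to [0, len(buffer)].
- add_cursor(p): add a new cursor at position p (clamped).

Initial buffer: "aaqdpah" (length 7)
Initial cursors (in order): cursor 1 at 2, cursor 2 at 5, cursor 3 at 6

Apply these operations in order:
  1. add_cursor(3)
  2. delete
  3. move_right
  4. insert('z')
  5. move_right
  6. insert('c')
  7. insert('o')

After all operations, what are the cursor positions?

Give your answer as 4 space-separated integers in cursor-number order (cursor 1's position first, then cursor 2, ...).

After op 1 (add_cursor(3)): buffer="aaqdpah" (len 7), cursors c1@2 c4@3 c2@5 c3@6, authorship .......
After op 2 (delete): buffer="adh" (len 3), cursors c1@1 c4@1 c2@2 c3@2, authorship ...
After op 3 (move_right): buffer="adh" (len 3), cursors c1@2 c4@2 c2@3 c3@3, authorship ...
After op 4 (insert('z')): buffer="adzzhzz" (len 7), cursors c1@4 c4@4 c2@7 c3@7, authorship ..14.23
After op 5 (move_right): buffer="adzzhzz" (len 7), cursors c1@5 c4@5 c2@7 c3@7, authorship ..14.23
After op 6 (insert('c')): buffer="adzzhcczzcc" (len 11), cursors c1@7 c4@7 c2@11 c3@11, authorship ..14.142323
After op 7 (insert('o')): buffer="adzzhccoozzccoo" (len 15), cursors c1@9 c4@9 c2@15 c3@15, authorship ..14.1414232323

Answer: 9 15 15 9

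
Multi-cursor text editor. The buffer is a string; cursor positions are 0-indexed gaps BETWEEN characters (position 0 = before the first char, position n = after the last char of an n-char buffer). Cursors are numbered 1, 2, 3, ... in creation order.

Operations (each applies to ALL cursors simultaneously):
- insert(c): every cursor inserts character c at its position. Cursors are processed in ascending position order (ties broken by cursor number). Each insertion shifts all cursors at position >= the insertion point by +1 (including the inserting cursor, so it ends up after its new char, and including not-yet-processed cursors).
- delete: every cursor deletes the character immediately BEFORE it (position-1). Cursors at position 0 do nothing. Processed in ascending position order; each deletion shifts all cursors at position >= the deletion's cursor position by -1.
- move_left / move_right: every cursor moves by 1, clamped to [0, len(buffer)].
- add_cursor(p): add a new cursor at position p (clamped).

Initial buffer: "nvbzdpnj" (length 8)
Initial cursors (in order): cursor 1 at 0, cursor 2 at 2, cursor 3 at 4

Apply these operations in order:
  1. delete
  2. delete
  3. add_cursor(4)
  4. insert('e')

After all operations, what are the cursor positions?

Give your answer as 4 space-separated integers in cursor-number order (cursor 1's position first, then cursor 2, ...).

After op 1 (delete): buffer="nbdpnj" (len 6), cursors c1@0 c2@1 c3@2, authorship ......
After op 2 (delete): buffer="dpnj" (len 4), cursors c1@0 c2@0 c3@0, authorship ....
After op 3 (add_cursor(4)): buffer="dpnj" (len 4), cursors c1@0 c2@0 c3@0 c4@4, authorship ....
After op 4 (insert('e')): buffer="eeedpnje" (len 8), cursors c1@3 c2@3 c3@3 c4@8, authorship 123....4

Answer: 3 3 3 8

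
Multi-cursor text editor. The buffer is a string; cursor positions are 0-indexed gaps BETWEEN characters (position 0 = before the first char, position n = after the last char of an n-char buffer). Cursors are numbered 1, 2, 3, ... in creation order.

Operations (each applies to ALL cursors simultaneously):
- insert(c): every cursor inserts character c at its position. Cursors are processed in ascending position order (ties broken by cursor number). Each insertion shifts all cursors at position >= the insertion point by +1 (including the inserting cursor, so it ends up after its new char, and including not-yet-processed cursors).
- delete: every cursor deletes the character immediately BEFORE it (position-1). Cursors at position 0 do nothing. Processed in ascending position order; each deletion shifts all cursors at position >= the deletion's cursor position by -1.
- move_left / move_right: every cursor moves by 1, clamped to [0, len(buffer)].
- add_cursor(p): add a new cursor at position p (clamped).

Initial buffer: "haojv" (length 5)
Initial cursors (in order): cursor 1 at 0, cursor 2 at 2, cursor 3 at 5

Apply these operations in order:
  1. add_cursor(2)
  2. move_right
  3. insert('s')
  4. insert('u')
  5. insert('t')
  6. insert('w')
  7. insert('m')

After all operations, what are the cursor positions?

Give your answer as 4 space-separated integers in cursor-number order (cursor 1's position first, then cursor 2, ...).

After op 1 (add_cursor(2)): buffer="haojv" (len 5), cursors c1@0 c2@2 c4@2 c3@5, authorship .....
After op 2 (move_right): buffer="haojv" (len 5), cursors c1@1 c2@3 c4@3 c3@5, authorship .....
After op 3 (insert('s')): buffer="hsaossjvs" (len 9), cursors c1@2 c2@6 c4@6 c3@9, authorship .1..24..3
After op 4 (insert('u')): buffer="hsuaossuujvsu" (len 13), cursors c1@3 c2@9 c4@9 c3@13, authorship .11..2424..33
After op 5 (insert('t')): buffer="hsutaossuuttjvsut" (len 17), cursors c1@4 c2@12 c4@12 c3@17, authorship .111..242424..333
After op 6 (insert('w')): buffer="hsutwaossuuttwwjvsutw" (len 21), cursors c1@5 c2@15 c4@15 c3@21, authorship .1111..24242424..3333
After op 7 (insert('m')): buffer="hsutwmaossuuttwwmmjvsutwm" (len 25), cursors c1@6 c2@18 c4@18 c3@25, authorship .11111..2424242424..33333

Answer: 6 18 25 18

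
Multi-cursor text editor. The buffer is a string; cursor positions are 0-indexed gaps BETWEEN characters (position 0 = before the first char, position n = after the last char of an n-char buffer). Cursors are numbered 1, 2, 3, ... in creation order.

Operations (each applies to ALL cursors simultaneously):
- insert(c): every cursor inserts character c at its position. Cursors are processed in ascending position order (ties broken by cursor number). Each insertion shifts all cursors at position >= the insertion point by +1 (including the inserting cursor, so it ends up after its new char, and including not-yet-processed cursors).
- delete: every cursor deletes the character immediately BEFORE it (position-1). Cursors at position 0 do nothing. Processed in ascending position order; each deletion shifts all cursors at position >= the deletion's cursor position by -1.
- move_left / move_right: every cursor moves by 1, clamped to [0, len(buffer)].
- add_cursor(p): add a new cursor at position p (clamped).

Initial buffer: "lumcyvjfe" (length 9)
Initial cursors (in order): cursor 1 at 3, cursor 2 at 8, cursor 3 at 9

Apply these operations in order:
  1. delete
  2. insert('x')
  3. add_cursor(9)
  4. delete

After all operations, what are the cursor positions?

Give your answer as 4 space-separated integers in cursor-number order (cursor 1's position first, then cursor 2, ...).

After op 1 (delete): buffer="lucyvj" (len 6), cursors c1@2 c2@6 c3@6, authorship ......
After op 2 (insert('x')): buffer="luxcyvjxx" (len 9), cursors c1@3 c2@9 c3@9, authorship ..1....23
After op 3 (add_cursor(9)): buffer="luxcyvjxx" (len 9), cursors c1@3 c2@9 c3@9 c4@9, authorship ..1....23
After op 4 (delete): buffer="lucyv" (len 5), cursors c1@2 c2@5 c3@5 c4@5, authorship .....

Answer: 2 5 5 5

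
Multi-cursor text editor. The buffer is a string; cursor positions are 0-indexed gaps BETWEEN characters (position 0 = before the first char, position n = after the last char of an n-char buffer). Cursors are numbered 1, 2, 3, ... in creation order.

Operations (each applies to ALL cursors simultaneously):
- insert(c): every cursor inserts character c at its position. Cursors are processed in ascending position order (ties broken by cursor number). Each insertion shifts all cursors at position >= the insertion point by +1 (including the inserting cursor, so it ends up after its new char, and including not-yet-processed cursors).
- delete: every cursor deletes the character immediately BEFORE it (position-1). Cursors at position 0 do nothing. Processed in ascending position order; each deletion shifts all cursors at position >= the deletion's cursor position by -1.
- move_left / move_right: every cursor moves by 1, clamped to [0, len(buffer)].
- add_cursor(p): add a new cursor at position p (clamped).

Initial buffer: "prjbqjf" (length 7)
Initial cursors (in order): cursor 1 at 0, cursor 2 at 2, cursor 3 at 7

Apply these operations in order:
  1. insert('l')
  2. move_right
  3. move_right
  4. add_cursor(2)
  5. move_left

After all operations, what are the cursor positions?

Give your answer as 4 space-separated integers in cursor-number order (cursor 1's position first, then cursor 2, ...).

Answer: 2 5 9 1

Derivation:
After op 1 (insert('l')): buffer="lprljbqjfl" (len 10), cursors c1@1 c2@4 c3@10, authorship 1..2.....3
After op 2 (move_right): buffer="lprljbqjfl" (len 10), cursors c1@2 c2@5 c3@10, authorship 1..2.....3
After op 3 (move_right): buffer="lprljbqjfl" (len 10), cursors c1@3 c2@6 c3@10, authorship 1..2.....3
After op 4 (add_cursor(2)): buffer="lprljbqjfl" (len 10), cursors c4@2 c1@3 c2@6 c3@10, authorship 1..2.....3
After op 5 (move_left): buffer="lprljbqjfl" (len 10), cursors c4@1 c1@2 c2@5 c3@9, authorship 1..2.....3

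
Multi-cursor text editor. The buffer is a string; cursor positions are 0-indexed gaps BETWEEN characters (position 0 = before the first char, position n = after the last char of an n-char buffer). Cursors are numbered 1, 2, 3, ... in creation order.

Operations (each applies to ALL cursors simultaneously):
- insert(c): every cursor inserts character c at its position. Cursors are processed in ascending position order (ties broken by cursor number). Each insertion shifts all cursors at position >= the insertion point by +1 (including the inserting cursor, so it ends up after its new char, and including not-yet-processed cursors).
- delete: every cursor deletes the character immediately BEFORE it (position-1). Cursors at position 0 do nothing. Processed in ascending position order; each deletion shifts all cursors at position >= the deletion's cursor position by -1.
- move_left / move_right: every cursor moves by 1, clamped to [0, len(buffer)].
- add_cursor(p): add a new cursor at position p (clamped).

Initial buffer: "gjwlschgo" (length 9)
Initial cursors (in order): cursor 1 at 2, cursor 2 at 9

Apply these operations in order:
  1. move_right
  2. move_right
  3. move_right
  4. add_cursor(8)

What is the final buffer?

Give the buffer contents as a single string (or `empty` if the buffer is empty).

After op 1 (move_right): buffer="gjwlschgo" (len 9), cursors c1@3 c2@9, authorship .........
After op 2 (move_right): buffer="gjwlschgo" (len 9), cursors c1@4 c2@9, authorship .........
After op 3 (move_right): buffer="gjwlschgo" (len 9), cursors c1@5 c2@9, authorship .........
After op 4 (add_cursor(8)): buffer="gjwlschgo" (len 9), cursors c1@5 c3@8 c2@9, authorship .........

Answer: gjwlschgo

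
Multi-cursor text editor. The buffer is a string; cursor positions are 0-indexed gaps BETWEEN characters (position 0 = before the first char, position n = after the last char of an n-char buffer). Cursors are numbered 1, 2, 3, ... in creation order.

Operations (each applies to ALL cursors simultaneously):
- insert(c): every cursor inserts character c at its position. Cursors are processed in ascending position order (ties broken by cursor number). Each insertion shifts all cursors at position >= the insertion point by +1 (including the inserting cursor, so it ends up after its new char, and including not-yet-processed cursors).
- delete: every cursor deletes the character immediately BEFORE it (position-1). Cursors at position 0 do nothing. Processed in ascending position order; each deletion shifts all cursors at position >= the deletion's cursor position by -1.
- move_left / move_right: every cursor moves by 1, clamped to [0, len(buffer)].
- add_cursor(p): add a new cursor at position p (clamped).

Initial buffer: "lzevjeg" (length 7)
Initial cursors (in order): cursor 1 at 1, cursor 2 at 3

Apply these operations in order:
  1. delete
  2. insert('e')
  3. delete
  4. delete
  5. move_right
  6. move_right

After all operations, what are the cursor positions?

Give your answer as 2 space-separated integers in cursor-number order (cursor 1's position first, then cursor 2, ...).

After op 1 (delete): buffer="zvjeg" (len 5), cursors c1@0 c2@1, authorship .....
After op 2 (insert('e')): buffer="ezevjeg" (len 7), cursors c1@1 c2@3, authorship 1.2....
After op 3 (delete): buffer="zvjeg" (len 5), cursors c1@0 c2@1, authorship .....
After op 4 (delete): buffer="vjeg" (len 4), cursors c1@0 c2@0, authorship ....
After op 5 (move_right): buffer="vjeg" (len 4), cursors c1@1 c2@1, authorship ....
After op 6 (move_right): buffer="vjeg" (len 4), cursors c1@2 c2@2, authorship ....

Answer: 2 2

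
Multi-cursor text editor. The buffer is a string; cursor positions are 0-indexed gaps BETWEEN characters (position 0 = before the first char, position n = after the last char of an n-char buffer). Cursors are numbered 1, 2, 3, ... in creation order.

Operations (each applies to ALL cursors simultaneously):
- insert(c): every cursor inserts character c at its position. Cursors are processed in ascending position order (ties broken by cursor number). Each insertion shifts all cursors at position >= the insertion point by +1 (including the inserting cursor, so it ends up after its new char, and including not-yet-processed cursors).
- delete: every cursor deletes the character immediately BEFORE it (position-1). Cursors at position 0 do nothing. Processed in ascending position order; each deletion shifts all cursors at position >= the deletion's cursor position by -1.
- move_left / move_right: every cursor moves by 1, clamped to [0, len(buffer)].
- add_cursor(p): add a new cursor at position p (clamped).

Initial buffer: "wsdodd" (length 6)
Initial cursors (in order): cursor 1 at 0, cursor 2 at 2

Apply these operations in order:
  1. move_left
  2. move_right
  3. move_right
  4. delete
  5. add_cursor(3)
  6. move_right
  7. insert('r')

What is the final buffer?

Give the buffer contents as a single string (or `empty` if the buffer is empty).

Answer: worrddr

Derivation:
After op 1 (move_left): buffer="wsdodd" (len 6), cursors c1@0 c2@1, authorship ......
After op 2 (move_right): buffer="wsdodd" (len 6), cursors c1@1 c2@2, authorship ......
After op 3 (move_right): buffer="wsdodd" (len 6), cursors c1@2 c2@3, authorship ......
After op 4 (delete): buffer="wodd" (len 4), cursors c1@1 c2@1, authorship ....
After op 5 (add_cursor(3)): buffer="wodd" (len 4), cursors c1@1 c2@1 c3@3, authorship ....
After op 6 (move_right): buffer="wodd" (len 4), cursors c1@2 c2@2 c3@4, authorship ....
After op 7 (insert('r')): buffer="worrddr" (len 7), cursors c1@4 c2@4 c3@7, authorship ..12..3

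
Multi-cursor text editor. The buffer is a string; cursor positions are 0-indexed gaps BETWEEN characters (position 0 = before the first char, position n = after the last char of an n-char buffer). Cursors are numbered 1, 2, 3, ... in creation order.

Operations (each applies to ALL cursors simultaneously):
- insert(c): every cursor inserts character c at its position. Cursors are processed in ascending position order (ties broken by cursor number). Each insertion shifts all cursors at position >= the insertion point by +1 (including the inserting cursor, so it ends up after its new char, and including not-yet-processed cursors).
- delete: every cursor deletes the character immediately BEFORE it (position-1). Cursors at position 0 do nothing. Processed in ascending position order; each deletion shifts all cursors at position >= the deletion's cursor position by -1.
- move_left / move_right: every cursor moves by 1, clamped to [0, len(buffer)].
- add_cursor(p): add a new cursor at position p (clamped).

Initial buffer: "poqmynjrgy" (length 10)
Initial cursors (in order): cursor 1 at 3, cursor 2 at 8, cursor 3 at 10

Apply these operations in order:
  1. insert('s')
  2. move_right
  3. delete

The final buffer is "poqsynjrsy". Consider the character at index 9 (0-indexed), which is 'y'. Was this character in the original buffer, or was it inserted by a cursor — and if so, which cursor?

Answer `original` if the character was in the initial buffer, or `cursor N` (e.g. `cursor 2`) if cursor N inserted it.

Answer: original

Derivation:
After op 1 (insert('s')): buffer="poqsmynjrsgys" (len 13), cursors c1@4 c2@10 c3@13, authorship ...1.....2..3
After op 2 (move_right): buffer="poqsmynjrsgys" (len 13), cursors c1@5 c2@11 c3@13, authorship ...1.....2..3
After op 3 (delete): buffer="poqsynjrsy" (len 10), cursors c1@4 c2@9 c3@10, authorship ...1....2.
Authorship (.=original, N=cursor N): . . . 1 . . . . 2 .
Index 9: author = original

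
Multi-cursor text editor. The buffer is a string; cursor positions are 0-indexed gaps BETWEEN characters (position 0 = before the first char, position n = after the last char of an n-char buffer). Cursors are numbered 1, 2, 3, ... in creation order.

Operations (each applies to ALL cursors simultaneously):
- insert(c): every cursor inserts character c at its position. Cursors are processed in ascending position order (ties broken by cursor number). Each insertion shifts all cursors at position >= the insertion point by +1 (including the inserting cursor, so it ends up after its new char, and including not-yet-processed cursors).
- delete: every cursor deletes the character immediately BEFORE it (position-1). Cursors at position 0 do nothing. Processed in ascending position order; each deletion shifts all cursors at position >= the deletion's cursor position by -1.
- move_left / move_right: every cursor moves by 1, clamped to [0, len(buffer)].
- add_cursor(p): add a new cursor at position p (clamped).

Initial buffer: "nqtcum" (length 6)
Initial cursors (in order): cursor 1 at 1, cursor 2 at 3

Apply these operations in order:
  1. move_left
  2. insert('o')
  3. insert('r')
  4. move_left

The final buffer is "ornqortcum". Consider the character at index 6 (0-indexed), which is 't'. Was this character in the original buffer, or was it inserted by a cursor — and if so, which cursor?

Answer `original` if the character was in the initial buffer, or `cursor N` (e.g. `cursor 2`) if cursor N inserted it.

Answer: original

Derivation:
After op 1 (move_left): buffer="nqtcum" (len 6), cursors c1@0 c2@2, authorship ......
After op 2 (insert('o')): buffer="onqotcum" (len 8), cursors c1@1 c2@4, authorship 1..2....
After op 3 (insert('r')): buffer="ornqortcum" (len 10), cursors c1@2 c2@6, authorship 11..22....
After op 4 (move_left): buffer="ornqortcum" (len 10), cursors c1@1 c2@5, authorship 11..22....
Authorship (.=original, N=cursor N): 1 1 . . 2 2 . . . .
Index 6: author = original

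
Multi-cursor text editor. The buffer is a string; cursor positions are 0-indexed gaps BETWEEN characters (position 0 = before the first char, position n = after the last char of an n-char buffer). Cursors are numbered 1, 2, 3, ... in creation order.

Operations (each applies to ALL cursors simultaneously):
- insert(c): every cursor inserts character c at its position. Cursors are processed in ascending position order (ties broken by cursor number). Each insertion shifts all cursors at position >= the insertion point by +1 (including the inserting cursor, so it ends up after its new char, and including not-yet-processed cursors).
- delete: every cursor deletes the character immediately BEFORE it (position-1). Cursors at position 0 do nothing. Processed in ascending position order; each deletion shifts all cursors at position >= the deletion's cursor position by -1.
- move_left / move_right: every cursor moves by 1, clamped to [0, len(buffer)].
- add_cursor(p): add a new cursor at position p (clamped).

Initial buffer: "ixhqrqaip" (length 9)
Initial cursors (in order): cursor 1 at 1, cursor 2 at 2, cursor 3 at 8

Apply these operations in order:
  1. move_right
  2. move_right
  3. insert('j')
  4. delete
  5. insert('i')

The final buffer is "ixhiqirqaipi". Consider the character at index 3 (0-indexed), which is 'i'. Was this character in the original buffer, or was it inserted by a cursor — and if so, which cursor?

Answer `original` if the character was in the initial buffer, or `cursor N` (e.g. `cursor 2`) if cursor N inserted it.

Answer: cursor 1

Derivation:
After op 1 (move_right): buffer="ixhqrqaip" (len 9), cursors c1@2 c2@3 c3@9, authorship .........
After op 2 (move_right): buffer="ixhqrqaip" (len 9), cursors c1@3 c2@4 c3@9, authorship .........
After op 3 (insert('j')): buffer="ixhjqjrqaipj" (len 12), cursors c1@4 c2@6 c3@12, authorship ...1.2.....3
After op 4 (delete): buffer="ixhqrqaip" (len 9), cursors c1@3 c2@4 c3@9, authorship .........
After op 5 (insert('i')): buffer="ixhiqirqaipi" (len 12), cursors c1@4 c2@6 c3@12, authorship ...1.2.....3
Authorship (.=original, N=cursor N): . . . 1 . 2 . . . . . 3
Index 3: author = 1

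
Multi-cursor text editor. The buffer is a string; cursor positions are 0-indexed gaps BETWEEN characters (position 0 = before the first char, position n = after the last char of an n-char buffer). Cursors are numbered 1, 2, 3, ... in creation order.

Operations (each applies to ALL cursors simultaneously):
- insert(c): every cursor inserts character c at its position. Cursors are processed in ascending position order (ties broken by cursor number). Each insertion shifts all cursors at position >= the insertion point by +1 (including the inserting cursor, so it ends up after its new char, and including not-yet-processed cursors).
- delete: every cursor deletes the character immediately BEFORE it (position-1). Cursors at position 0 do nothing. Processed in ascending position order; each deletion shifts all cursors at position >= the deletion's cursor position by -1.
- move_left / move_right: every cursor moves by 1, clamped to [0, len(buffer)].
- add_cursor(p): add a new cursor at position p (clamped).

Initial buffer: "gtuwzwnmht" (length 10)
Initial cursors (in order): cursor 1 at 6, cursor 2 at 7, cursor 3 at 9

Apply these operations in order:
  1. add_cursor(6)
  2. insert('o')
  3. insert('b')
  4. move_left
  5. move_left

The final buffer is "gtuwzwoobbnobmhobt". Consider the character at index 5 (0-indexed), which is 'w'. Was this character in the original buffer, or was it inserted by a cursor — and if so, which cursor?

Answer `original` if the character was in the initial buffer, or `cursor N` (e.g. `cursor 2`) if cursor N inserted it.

After op 1 (add_cursor(6)): buffer="gtuwzwnmht" (len 10), cursors c1@6 c4@6 c2@7 c3@9, authorship ..........
After op 2 (insert('o')): buffer="gtuwzwoonomhot" (len 14), cursors c1@8 c4@8 c2@10 c3@13, authorship ......14.2..3.
After op 3 (insert('b')): buffer="gtuwzwoobbnobmhobt" (len 18), cursors c1@10 c4@10 c2@13 c3@17, authorship ......1414.22..33.
After op 4 (move_left): buffer="gtuwzwoobbnobmhobt" (len 18), cursors c1@9 c4@9 c2@12 c3@16, authorship ......1414.22..33.
After op 5 (move_left): buffer="gtuwzwoobbnobmhobt" (len 18), cursors c1@8 c4@8 c2@11 c3@15, authorship ......1414.22..33.
Authorship (.=original, N=cursor N): . . . . . . 1 4 1 4 . 2 2 . . 3 3 .
Index 5: author = original

Answer: original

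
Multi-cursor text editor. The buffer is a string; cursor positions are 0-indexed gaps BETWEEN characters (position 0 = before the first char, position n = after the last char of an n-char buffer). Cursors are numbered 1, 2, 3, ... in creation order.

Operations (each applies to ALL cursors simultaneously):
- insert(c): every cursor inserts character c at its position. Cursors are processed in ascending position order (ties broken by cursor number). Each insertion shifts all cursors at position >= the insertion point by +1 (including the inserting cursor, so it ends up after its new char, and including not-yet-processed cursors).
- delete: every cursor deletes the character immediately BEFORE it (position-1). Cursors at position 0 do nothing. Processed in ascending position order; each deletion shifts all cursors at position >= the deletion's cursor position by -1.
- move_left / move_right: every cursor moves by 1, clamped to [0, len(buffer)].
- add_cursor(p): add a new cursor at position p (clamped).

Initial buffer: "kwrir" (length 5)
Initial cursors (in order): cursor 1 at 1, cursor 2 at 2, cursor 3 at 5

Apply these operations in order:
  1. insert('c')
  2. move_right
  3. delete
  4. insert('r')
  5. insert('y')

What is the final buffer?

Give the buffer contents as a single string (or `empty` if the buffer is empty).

Answer: kcrycryirry

Derivation:
After op 1 (insert('c')): buffer="kcwcrirc" (len 8), cursors c1@2 c2@4 c3@8, authorship .1.2...3
After op 2 (move_right): buffer="kcwcrirc" (len 8), cursors c1@3 c2@5 c3@8, authorship .1.2...3
After op 3 (delete): buffer="kccir" (len 5), cursors c1@2 c2@3 c3@5, authorship .12..
After op 4 (insert('r')): buffer="kcrcrirr" (len 8), cursors c1@3 c2@5 c3@8, authorship .1122..3
After op 5 (insert('y')): buffer="kcrycryirry" (len 11), cursors c1@4 c2@7 c3@11, authorship .111222..33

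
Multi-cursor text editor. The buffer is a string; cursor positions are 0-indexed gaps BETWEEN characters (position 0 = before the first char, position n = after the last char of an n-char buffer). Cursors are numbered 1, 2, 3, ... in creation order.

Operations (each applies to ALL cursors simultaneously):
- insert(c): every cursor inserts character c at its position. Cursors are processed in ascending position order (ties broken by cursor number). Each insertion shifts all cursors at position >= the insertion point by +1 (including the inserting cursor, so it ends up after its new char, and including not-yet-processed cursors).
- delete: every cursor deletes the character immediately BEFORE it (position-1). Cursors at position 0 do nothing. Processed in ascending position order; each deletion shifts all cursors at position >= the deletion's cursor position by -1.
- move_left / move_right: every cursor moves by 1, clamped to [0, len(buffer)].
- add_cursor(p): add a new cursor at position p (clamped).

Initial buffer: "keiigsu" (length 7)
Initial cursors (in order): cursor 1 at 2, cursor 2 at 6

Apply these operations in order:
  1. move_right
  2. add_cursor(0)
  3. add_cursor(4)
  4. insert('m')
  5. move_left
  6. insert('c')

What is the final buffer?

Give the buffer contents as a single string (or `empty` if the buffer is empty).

After op 1 (move_right): buffer="keiigsu" (len 7), cursors c1@3 c2@7, authorship .......
After op 2 (add_cursor(0)): buffer="keiigsu" (len 7), cursors c3@0 c1@3 c2@7, authorship .......
After op 3 (add_cursor(4)): buffer="keiigsu" (len 7), cursors c3@0 c1@3 c4@4 c2@7, authorship .......
After op 4 (insert('m')): buffer="mkeimimgsum" (len 11), cursors c3@1 c1@5 c4@7 c2@11, authorship 3...1.4...2
After op 5 (move_left): buffer="mkeimimgsum" (len 11), cursors c3@0 c1@4 c4@6 c2@10, authorship 3...1.4...2
After op 6 (insert('c')): buffer="cmkeicmicmgsucm" (len 15), cursors c3@1 c1@6 c4@9 c2@14, authorship 33...11.44...22

Answer: cmkeicmicmgsucm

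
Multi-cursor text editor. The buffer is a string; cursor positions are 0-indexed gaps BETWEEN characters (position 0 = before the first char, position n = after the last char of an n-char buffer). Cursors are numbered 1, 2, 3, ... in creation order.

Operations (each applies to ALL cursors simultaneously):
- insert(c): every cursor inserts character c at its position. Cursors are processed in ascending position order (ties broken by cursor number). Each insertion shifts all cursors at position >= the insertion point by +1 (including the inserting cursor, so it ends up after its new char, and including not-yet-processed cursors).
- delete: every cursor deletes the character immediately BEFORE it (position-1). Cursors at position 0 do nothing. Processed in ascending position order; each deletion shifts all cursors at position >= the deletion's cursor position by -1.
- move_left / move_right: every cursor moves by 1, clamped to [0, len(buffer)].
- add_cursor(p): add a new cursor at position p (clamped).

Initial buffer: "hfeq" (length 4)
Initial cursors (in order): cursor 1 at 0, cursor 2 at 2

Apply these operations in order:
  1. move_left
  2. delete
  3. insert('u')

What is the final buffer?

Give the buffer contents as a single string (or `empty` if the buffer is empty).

After op 1 (move_left): buffer="hfeq" (len 4), cursors c1@0 c2@1, authorship ....
After op 2 (delete): buffer="feq" (len 3), cursors c1@0 c2@0, authorship ...
After op 3 (insert('u')): buffer="uufeq" (len 5), cursors c1@2 c2@2, authorship 12...

Answer: uufeq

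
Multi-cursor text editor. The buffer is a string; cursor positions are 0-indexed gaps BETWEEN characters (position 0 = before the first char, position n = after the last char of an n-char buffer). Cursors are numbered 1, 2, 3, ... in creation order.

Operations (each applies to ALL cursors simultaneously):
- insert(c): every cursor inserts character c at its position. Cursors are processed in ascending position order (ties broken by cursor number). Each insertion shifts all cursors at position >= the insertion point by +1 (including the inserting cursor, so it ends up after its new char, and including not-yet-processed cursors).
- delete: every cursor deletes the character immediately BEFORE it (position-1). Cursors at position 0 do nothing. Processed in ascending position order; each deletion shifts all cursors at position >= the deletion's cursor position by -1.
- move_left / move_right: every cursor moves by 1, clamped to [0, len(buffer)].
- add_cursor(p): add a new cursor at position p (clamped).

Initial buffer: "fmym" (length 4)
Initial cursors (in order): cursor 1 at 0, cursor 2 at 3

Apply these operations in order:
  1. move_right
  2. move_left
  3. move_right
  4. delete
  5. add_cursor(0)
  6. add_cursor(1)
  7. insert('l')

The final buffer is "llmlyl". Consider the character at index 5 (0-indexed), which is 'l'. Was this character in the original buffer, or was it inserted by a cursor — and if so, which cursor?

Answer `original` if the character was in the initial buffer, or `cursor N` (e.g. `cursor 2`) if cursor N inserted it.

After op 1 (move_right): buffer="fmym" (len 4), cursors c1@1 c2@4, authorship ....
After op 2 (move_left): buffer="fmym" (len 4), cursors c1@0 c2@3, authorship ....
After op 3 (move_right): buffer="fmym" (len 4), cursors c1@1 c2@4, authorship ....
After op 4 (delete): buffer="my" (len 2), cursors c1@0 c2@2, authorship ..
After op 5 (add_cursor(0)): buffer="my" (len 2), cursors c1@0 c3@0 c2@2, authorship ..
After op 6 (add_cursor(1)): buffer="my" (len 2), cursors c1@0 c3@0 c4@1 c2@2, authorship ..
After op 7 (insert('l')): buffer="llmlyl" (len 6), cursors c1@2 c3@2 c4@4 c2@6, authorship 13.4.2
Authorship (.=original, N=cursor N): 1 3 . 4 . 2
Index 5: author = 2

Answer: cursor 2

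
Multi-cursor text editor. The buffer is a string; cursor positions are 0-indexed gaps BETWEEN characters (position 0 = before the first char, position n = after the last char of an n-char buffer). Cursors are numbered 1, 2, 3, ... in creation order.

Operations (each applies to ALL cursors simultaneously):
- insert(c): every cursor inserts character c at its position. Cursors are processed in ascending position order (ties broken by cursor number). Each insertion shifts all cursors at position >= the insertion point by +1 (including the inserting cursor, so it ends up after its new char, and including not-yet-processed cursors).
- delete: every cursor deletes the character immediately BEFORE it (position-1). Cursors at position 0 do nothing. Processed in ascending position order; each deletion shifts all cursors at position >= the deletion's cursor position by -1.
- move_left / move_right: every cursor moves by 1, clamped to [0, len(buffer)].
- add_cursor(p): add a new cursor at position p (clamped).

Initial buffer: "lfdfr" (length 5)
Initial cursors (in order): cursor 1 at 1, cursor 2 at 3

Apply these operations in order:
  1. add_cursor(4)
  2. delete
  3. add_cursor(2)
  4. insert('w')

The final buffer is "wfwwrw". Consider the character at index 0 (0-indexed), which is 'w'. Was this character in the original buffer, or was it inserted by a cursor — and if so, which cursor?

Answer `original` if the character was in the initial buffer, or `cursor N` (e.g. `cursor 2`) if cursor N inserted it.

Answer: cursor 1

Derivation:
After op 1 (add_cursor(4)): buffer="lfdfr" (len 5), cursors c1@1 c2@3 c3@4, authorship .....
After op 2 (delete): buffer="fr" (len 2), cursors c1@0 c2@1 c3@1, authorship ..
After op 3 (add_cursor(2)): buffer="fr" (len 2), cursors c1@0 c2@1 c3@1 c4@2, authorship ..
After op 4 (insert('w')): buffer="wfwwrw" (len 6), cursors c1@1 c2@4 c3@4 c4@6, authorship 1.23.4
Authorship (.=original, N=cursor N): 1 . 2 3 . 4
Index 0: author = 1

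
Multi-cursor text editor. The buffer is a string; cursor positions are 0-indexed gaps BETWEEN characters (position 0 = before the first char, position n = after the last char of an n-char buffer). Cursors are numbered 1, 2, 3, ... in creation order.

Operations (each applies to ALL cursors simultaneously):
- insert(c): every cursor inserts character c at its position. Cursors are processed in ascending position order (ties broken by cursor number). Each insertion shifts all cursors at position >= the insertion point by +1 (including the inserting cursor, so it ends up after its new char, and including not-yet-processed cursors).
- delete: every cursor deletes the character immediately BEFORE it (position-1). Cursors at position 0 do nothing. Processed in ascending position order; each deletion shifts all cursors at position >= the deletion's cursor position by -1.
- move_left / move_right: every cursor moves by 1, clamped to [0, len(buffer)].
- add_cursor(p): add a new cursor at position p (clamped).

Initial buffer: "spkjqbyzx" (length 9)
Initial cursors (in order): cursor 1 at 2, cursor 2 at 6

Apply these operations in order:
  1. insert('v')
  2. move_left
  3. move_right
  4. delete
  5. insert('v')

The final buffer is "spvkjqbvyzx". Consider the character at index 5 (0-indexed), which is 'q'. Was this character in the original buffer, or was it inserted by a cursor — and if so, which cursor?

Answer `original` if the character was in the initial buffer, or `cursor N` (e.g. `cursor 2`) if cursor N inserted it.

After op 1 (insert('v')): buffer="spvkjqbvyzx" (len 11), cursors c1@3 c2@8, authorship ..1....2...
After op 2 (move_left): buffer="spvkjqbvyzx" (len 11), cursors c1@2 c2@7, authorship ..1....2...
After op 3 (move_right): buffer="spvkjqbvyzx" (len 11), cursors c1@3 c2@8, authorship ..1....2...
After op 4 (delete): buffer="spkjqbyzx" (len 9), cursors c1@2 c2@6, authorship .........
After op 5 (insert('v')): buffer="spvkjqbvyzx" (len 11), cursors c1@3 c2@8, authorship ..1....2...
Authorship (.=original, N=cursor N): . . 1 . . . . 2 . . .
Index 5: author = original

Answer: original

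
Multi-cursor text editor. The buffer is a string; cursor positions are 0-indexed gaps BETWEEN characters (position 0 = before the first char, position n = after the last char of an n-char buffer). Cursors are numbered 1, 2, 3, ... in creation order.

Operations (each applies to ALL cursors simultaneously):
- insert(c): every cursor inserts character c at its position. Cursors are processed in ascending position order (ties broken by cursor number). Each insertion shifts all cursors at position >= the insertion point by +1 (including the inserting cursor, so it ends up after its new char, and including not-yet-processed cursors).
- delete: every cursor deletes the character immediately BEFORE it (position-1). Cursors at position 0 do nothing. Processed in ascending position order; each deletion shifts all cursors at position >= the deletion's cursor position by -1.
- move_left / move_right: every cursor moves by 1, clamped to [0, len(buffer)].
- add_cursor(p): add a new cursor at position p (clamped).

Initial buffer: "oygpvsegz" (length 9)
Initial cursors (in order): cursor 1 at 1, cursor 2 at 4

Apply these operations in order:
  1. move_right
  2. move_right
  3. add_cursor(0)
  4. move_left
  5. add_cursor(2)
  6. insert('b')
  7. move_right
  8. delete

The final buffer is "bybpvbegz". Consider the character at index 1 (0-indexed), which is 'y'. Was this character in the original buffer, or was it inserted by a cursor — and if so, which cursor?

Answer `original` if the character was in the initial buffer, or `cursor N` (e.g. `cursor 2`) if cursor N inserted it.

Answer: original

Derivation:
After op 1 (move_right): buffer="oygpvsegz" (len 9), cursors c1@2 c2@5, authorship .........
After op 2 (move_right): buffer="oygpvsegz" (len 9), cursors c1@3 c2@6, authorship .........
After op 3 (add_cursor(0)): buffer="oygpvsegz" (len 9), cursors c3@0 c1@3 c2@6, authorship .........
After op 4 (move_left): buffer="oygpvsegz" (len 9), cursors c3@0 c1@2 c2@5, authorship .........
After op 5 (add_cursor(2)): buffer="oygpvsegz" (len 9), cursors c3@0 c1@2 c4@2 c2@5, authorship .........
After op 6 (insert('b')): buffer="boybbgpvbsegz" (len 13), cursors c3@1 c1@5 c4@5 c2@9, authorship 3..14...2....
After op 7 (move_right): buffer="boybbgpvbsegz" (len 13), cursors c3@2 c1@6 c4@6 c2@10, authorship 3..14...2....
After op 8 (delete): buffer="bybpvbegz" (len 9), cursors c3@1 c1@3 c4@3 c2@6, authorship 3.1..2...
Authorship (.=original, N=cursor N): 3 . 1 . . 2 . . .
Index 1: author = original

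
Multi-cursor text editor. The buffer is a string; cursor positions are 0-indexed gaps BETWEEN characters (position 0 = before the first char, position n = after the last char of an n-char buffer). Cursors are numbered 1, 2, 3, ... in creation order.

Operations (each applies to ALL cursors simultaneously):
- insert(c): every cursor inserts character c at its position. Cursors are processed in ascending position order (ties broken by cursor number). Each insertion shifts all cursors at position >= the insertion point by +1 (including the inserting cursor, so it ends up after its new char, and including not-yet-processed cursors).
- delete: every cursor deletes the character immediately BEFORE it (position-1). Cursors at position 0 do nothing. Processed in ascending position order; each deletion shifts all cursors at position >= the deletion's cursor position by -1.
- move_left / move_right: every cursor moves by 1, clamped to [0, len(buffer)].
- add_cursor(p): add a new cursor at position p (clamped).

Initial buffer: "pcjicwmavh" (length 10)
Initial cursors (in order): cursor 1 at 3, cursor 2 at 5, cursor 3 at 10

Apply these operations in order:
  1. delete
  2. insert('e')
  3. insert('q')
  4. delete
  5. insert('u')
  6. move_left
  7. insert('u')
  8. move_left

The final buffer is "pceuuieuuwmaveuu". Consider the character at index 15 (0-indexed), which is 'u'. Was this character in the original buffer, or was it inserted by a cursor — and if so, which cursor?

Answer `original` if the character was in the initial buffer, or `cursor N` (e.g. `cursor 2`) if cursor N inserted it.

After op 1 (delete): buffer="pciwmav" (len 7), cursors c1@2 c2@3 c3@7, authorship .......
After op 2 (insert('e')): buffer="pceiewmave" (len 10), cursors c1@3 c2@5 c3@10, authorship ..1.2....3
After op 3 (insert('q')): buffer="pceqieqwmaveq" (len 13), cursors c1@4 c2@7 c3@13, authorship ..11.22....33
After op 4 (delete): buffer="pceiewmave" (len 10), cursors c1@3 c2@5 c3@10, authorship ..1.2....3
After op 5 (insert('u')): buffer="pceuieuwmaveu" (len 13), cursors c1@4 c2@7 c3@13, authorship ..11.22....33
After op 6 (move_left): buffer="pceuieuwmaveu" (len 13), cursors c1@3 c2@6 c3@12, authorship ..11.22....33
After op 7 (insert('u')): buffer="pceuuieuuwmaveuu" (len 16), cursors c1@4 c2@8 c3@15, authorship ..111.222....333
After op 8 (move_left): buffer="pceuuieuuwmaveuu" (len 16), cursors c1@3 c2@7 c3@14, authorship ..111.222....333
Authorship (.=original, N=cursor N): . . 1 1 1 . 2 2 2 . . . . 3 3 3
Index 15: author = 3

Answer: cursor 3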